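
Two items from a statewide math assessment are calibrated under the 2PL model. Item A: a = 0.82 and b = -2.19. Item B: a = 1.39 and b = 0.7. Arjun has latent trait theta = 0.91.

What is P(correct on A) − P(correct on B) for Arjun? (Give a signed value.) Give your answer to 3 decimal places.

P(theta) = 1 / (1 + exp(−a(theta − b)))
P_A = 0.9270
P_B = 0.5725
P_A − P_B = 0.3546

0.355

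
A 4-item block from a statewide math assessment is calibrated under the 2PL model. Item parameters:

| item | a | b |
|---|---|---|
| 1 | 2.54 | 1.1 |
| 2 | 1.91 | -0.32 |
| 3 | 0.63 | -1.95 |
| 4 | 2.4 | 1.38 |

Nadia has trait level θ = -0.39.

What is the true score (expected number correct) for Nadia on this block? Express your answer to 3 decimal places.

P(θ) = 1 / (1 + exp(−a(θ − b)))
P_1 = 1/(1+e^{3.7846}) = 0.0222
P_2 = 1/(1+e^{0.1337}) = 0.4666
P_3 = 1/(1+e^{-0.9828}) = 0.7277
P_4 = 1/(1+e^{4.2480}) = 0.0141
E[score] = 0.0222 + 0.4666 + 0.7277 + 0.0141 = 1.2306

1.231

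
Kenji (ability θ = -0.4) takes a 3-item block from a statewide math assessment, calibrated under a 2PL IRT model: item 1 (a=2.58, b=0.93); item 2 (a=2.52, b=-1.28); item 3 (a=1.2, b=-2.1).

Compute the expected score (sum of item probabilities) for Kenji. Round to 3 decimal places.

P(θ) = 1 / (1 + exp(−a(θ − b)))
P_1 = 1/(1+e^{3.4314}) = 0.0313
P_2 = 1/(1+e^{-2.2176}) = 0.9018
P_3 = 1/(1+e^{-2.0400}) = 0.8849
E[score] = 0.0313 + 0.9018 + 0.8849 = 1.8181

1.818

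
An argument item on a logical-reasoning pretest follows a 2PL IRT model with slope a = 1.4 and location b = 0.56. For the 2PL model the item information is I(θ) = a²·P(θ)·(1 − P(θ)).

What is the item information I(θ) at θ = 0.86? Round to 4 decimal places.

P = 1/(1+e^{-0.4200}) = 0.6035
P(1−P) = 0.6035 × 0.3965 = 0.2393
I = a² × P(1−P) = 1.4² × 0.2393 = 0.46901

0.4690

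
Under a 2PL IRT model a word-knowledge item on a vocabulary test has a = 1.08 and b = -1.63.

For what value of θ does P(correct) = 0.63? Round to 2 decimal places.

P(θ) = 1 / (1 + exp(−a(θ − b)))
logit = ln(0.6300/0.3700) = 0.5322
θ = b + logit/(a) = -1.63 + 0.5322/1.0800 = -1.1372

-1.14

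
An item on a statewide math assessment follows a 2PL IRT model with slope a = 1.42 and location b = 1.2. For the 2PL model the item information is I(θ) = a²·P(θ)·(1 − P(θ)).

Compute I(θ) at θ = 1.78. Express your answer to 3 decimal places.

P = 1/(1+e^{-0.8236}) = 0.6950
P(1−P) = 0.6950 × 0.3050 = 0.2120
I = a² × P(1−P) = 1.42² × 0.2120 = 0.42743

0.427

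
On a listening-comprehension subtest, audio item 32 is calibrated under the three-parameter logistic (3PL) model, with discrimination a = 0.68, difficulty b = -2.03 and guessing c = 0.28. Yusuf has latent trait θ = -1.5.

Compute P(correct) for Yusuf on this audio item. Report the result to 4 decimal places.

P(θ) = c + (1 − c) · 1 / (1 + exp(−a(θ − b)))
Exponent: 0.68 × (-1.5 − (-2.03)) = 0.3604
1/(1 + e^{-0.3604}) = 0.5891
P = 0.28 + 0.72 × 0.5891 = 0.7042

0.7042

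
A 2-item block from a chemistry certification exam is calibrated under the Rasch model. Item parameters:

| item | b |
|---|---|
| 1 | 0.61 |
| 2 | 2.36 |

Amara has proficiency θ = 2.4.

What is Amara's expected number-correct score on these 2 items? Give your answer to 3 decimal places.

1.367

P(θ) = 1 / (1 + exp(−(θ − b)))
P_1 = 1/(1+e^{-1.7900}) = 0.8569
P_2 = 1/(1+e^{-0.0400}) = 0.5100
E[score] = 0.8569 + 0.5100 = 1.3669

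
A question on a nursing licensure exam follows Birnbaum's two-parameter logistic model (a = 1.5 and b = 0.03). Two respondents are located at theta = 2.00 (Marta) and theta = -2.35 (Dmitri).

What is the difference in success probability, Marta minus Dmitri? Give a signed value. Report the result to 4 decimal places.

P(theta) = 1 / (1 + exp(−a(theta − b)))
P(Marta) = 0.9505  [exponent 2.9550]
P(Dmitri) = 0.0274  [exponent -3.5700]
Difference = 0.9505 − 0.0274 = 0.9231

0.9231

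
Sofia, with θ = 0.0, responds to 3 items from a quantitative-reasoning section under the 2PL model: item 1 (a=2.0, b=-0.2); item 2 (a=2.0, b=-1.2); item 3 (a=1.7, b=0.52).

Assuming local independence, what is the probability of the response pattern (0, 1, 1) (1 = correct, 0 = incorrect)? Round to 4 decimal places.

P(θ) = 1 / (1 + exp(−a(θ − b)))
P_1 = 1/(1+e^{-0.4000}) = 0.5987
P_2 = 1/(1+e^{-2.4000}) = 0.9168
P_3 = 1/(1+e^{0.8840}) = 0.2923
L = (1−P_1) × P_2 × P_3 = 0.4013 × 0.9168 × 0.2923 = 0.10757

0.1076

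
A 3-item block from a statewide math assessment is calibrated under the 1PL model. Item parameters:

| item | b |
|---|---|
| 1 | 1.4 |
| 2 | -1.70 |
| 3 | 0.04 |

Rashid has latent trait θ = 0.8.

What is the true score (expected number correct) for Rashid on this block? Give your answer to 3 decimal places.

1.960

P(θ) = 1 / (1 + exp(−(θ − b)))
P_1 = 1/(1+e^{0.6000}) = 0.3543
P_2 = 1/(1+e^{-2.5000}) = 0.9241
P_3 = 1/(1+e^{-0.7600}) = 0.6814
E[score] = 0.3543 + 0.9241 + 0.6814 = 1.9598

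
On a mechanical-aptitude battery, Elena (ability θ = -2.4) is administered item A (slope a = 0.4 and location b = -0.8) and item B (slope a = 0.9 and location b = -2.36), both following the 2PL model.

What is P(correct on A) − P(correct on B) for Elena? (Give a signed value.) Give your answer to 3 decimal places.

-0.146

P(θ) = 1 / (1 + exp(−a(θ − b)))
P_A = 0.3452
P_B = 0.4910
P_A − P_B = -0.1458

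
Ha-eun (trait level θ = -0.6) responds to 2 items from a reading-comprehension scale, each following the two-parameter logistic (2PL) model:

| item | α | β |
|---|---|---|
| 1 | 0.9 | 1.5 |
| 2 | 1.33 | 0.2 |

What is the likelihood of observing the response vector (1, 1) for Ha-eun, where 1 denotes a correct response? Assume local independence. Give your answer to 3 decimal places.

0.034

P(θ) = 1 / (1 + exp(−α(θ − β)))
P_1 = 1/(1+e^{1.8900}) = 0.1312
P_2 = 1/(1+e^{1.0640}) = 0.2565
L = P_1 × P_2 = 0.1312 × 0.2565 = 0.03367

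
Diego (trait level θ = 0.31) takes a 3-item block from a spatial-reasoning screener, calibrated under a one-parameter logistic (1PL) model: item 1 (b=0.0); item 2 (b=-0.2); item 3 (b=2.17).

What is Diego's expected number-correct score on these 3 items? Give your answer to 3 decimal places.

P(θ) = 1 / (1 + exp(−(θ − b)))
P_1 = 1/(1+e^{-0.3100}) = 0.5769
P_2 = 1/(1+e^{-0.5100}) = 0.6248
P_3 = 1/(1+e^{1.8600}) = 0.1347
E[score] = 0.5769 + 0.6248 + 0.1347 = 1.3364

1.336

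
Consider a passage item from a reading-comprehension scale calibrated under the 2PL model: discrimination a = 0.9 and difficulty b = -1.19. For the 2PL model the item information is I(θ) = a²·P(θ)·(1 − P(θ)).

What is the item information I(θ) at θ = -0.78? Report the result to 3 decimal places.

P = 1/(1+e^{-0.3690}) = 0.5912
P(1−P) = 0.5912 × 0.4088 = 0.2417
I = a² × P(1−P) = 0.9² × 0.2417 = 0.19576

0.196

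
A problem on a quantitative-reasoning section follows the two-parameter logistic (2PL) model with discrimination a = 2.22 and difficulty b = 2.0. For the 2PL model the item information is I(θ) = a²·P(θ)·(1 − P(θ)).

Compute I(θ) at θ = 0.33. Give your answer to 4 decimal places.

0.1152

P = 1/(1+e^{3.7074}) = 0.0240
P(1−P) = 0.0240 × 0.9760 = 0.0234
I = a² × P(1−P) = 2.22² × 0.0234 = 0.11522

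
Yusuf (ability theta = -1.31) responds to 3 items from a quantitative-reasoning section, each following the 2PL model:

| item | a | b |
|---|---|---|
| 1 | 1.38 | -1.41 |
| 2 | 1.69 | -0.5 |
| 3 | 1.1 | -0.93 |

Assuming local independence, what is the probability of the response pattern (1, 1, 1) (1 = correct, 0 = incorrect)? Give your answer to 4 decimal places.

P(theta) = 1 / (1 + exp(−a(theta − b)))
P_1 = 1/(1+e^{-0.1380}) = 0.5344
P_2 = 1/(1+e^{1.3689}) = 0.2028
P_3 = 1/(1+e^{0.4180}) = 0.3970
L = P_1 × P_2 × P_3 = 0.5344 × 0.2028 × 0.3970 = 0.04303

0.0430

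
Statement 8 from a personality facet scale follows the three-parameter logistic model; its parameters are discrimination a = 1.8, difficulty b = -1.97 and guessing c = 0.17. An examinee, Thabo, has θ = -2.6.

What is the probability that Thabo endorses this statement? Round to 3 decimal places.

0.372

P(θ) = c + (1 − c) · 1 / (1 + exp(−a(θ − b)))
Exponent: 1.8 × (-2.6 − (-1.97)) = -1.1340
1/(1 + e^{1.1340}) = 0.2434
P = 0.17 + 0.83 × 0.2434 = 0.3720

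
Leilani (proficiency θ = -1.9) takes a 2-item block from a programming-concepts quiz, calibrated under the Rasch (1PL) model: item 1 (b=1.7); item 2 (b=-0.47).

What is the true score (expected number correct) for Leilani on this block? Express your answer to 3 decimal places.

P(θ) = 1 / (1 + exp(−(θ − b)))
P_1 = 1/(1+e^{3.6000}) = 0.0266
P_2 = 1/(1+e^{1.4300}) = 0.1931
E[score] = 0.0266 + 0.1931 = 0.2197

0.220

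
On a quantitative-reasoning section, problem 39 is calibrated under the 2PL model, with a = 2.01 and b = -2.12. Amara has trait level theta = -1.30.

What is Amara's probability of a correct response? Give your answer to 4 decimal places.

P(theta) = 1 / (1 + exp(−a(theta − b)))
Exponent: 2.01 × (-1.30 − (-2.12)) = 1.6482
1/(1 + e^{-1.6482}) = 0.8386

0.8386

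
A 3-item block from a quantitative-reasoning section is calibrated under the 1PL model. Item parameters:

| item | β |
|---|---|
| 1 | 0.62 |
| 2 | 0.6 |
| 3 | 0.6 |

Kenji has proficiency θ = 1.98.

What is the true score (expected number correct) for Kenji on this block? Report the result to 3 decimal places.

P(θ) = 1 / (1 + exp(−(θ − β)))
P_1 = 1/(1+e^{-1.3600}) = 0.7958
P_2 = 1/(1+e^{-1.3800}) = 0.7990
P_3 = 1/(1+e^{-1.3800}) = 0.7990
E[score] = 0.7958 + 0.7990 + 0.7990 = 2.3937

2.394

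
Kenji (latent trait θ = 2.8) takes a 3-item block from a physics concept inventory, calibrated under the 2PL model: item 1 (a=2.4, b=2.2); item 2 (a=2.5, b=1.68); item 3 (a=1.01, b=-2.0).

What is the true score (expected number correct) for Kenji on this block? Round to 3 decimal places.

2.743

P(θ) = 1 / (1 + exp(−a(θ − b)))
P_1 = 1/(1+e^{-1.4400}) = 0.8085
P_2 = 1/(1+e^{-2.8000}) = 0.9427
P_3 = 1/(1+e^{-4.8480}) = 0.9922
E[score] = 0.8085 + 0.9427 + 0.9922 = 2.7433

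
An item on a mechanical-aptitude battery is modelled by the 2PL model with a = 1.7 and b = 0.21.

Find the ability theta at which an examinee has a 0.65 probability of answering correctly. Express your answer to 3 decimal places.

P(theta) = 1 / (1 + exp(−a(theta − b)))
logit = ln(0.6500/0.3500) = 0.6190
theta = b + logit/(a) = 0.21 + 0.6190/1.7000 = 0.5741

0.574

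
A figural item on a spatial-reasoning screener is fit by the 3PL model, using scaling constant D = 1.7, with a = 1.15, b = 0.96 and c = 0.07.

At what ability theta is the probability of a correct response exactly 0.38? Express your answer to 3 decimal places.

P(theta) = c + (1 − c) · 1 / (1 + exp(−D·a(theta − b)))
Remove guessing floor: (0.38 − 0.07)/(1 − 0.07) = 0.3333
logit = ln(0.3333/0.6667) = -0.6931
theta = b + logit/(1.7·a) = 0.96 + (-0.6931)/1.9550 = 0.6054

0.605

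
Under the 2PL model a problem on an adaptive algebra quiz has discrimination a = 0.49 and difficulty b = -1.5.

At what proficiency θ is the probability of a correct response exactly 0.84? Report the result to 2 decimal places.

1.88

P(θ) = 1 / (1 + exp(−a(θ − b)))
logit = ln(0.8400/0.1600) = 1.6582
θ = b + logit/(a) = -1.5 + 1.6582/0.4900 = 1.8841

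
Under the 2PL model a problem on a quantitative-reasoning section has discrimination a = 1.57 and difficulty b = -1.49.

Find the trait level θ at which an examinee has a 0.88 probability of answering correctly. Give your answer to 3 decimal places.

P(θ) = 1 / (1 + exp(−a(θ − b)))
logit = ln(0.8800/0.1200) = 1.9924
θ = b + logit/(a) = -1.49 + 1.9924/1.5700 = -0.2209

-0.221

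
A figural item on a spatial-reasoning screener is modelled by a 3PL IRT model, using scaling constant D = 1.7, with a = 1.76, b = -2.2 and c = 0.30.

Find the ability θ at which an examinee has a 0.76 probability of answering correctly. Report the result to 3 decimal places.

P(θ) = c + (1 − c) · 1 / (1 + exp(−D·a(θ − b)))
Remove guessing floor: (0.76 − 0.30)/(1 − 0.30) = 0.6571
logit = ln(0.6571/0.3429) = 0.6506
θ = b + logit/(1.7·a) = -2.2 + 0.6506/2.9920 = -1.9826

-1.983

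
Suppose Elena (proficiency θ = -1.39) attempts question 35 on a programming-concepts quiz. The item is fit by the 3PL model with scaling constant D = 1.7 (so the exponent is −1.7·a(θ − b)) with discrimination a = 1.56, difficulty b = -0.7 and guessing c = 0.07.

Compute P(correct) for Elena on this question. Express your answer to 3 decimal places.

P(θ) = c + (1 − c) · 1 / (1 + exp(−D·a(θ − b)))
Exponent: 1.7 × 1.56 × (-1.39 − (-0.7)) = -1.8299
1/(1 + e^{1.8299}) = 0.1383
P = 0.07 + 0.93 × 0.1383 = 0.1986

0.199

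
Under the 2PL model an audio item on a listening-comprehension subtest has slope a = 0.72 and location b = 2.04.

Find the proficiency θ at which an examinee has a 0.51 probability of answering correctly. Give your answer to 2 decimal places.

2.10

P(θ) = 1 / (1 + exp(−a(θ − b)))
logit = ln(0.5100/0.4900) = 0.0400
θ = b + logit/(a) = 2.04 + 0.0400/0.7200 = 2.0956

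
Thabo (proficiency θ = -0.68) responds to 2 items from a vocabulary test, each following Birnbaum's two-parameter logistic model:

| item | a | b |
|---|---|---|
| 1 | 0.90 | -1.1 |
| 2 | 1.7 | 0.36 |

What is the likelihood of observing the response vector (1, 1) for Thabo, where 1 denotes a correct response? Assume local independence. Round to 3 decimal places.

P(θ) = 1 / (1 + exp(−a(θ − b)))
P_1 = 1/(1+e^{-0.3780}) = 0.5934
P_2 = 1/(1+e^{1.7680}) = 0.1458
L = P_1 × P_2 = 0.5934 × 0.1458 = 0.08651

0.087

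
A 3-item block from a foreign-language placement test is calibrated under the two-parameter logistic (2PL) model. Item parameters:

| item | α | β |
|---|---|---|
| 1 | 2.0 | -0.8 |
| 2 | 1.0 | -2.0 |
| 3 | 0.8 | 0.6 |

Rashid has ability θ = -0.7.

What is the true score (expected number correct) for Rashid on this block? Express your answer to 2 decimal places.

P(θ) = 1 / (1 + exp(−α(θ − β)))
P_1 = 1/(1+e^{-0.2000}) = 0.5498
P_2 = 1/(1+e^{-1.3000}) = 0.7858
P_3 = 1/(1+e^{1.0400}) = 0.2611
E[score] = 0.5498 + 0.7858 + 0.2611 = 1.5968

1.60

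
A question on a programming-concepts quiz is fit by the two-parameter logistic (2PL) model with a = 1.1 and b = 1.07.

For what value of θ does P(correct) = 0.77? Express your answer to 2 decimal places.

2.17

P(θ) = 1 / (1 + exp(−a(θ − b)))
logit = ln(0.7700/0.2300) = 1.2083
θ = b + logit/(a) = 1.07 + 1.2083/1.1000 = 2.1685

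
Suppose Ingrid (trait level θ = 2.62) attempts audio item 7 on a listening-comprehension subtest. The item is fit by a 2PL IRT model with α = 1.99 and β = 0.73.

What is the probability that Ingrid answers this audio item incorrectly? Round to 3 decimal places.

P(θ) = 1 / (1 + exp(−α(θ − β)))
Exponent: 1.99 × (2.62 − 0.73) = 3.7611
1/(1 + e^{-3.7611}) = 0.9773
P(incorrect) = 1 − 0.9773 = 0.0227

0.023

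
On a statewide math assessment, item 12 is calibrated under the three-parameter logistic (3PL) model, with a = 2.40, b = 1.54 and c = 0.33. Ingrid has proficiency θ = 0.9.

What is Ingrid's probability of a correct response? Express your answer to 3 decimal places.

0.449

P(θ) = c + (1 − c) · 1 / (1 + exp(−a(θ − b)))
Exponent: 2.40 × (0.9 − 1.54) = -1.5360
1/(1 + e^{1.5360}) = 0.1771
P = 0.33 + 0.67 × 0.1771 = 0.4487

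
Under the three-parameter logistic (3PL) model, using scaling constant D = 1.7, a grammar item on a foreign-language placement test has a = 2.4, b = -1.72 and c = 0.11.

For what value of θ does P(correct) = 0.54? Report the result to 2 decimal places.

-1.74

P(θ) = c + (1 − c) · 1 / (1 + exp(−D·a(θ − b)))
Remove guessing floor: (0.54 − 0.11)/(1 − 0.11) = 0.4831
logit = ln(0.4831/0.5169) = -0.0674
θ = b + logit/(1.7·a) = -1.72 + (-0.0674)/4.0800 = -1.7365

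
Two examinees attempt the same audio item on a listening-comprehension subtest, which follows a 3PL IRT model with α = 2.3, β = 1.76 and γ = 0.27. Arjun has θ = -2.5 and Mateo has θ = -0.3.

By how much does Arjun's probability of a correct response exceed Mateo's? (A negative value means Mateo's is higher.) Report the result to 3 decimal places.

P(θ) = γ + (1 − γ) · 1 / (1 + exp(−α(θ − β)))
P(Arjun) = 0.2700  [exponent -9.7980]
P(Mateo) = 0.2763  [exponent -4.7380]
Difference = 0.2700 − 0.2763 = -0.0063

-0.006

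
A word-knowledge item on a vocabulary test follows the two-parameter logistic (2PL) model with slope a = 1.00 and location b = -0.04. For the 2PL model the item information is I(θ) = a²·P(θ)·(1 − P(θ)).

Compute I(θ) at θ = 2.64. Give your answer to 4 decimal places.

P = 1/(1+e^{-2.6800}) = 0.9358
P(1−P) = 0.9358 × 0.0642 = 0.0600
I = a² × P(1−P) = 1.00² × 0.0600 = 0.06005

0.0600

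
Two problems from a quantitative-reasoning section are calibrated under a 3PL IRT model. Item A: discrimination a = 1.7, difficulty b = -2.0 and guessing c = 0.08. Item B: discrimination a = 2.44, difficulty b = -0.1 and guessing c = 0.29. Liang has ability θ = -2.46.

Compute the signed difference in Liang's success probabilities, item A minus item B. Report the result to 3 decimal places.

P(θ) = c + (1 − c) · 1 / (1 + exp(−a(θ − b)))
P_A = 0.3688
P_B = 0.2922
P_A − P_B = 0.0765

0.077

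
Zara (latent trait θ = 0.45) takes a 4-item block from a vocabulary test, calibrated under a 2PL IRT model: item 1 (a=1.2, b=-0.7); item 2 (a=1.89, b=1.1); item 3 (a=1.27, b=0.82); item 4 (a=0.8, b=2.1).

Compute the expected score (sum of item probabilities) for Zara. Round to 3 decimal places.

P(θ) = 1 / (1 + exp(−a(θ − b)))
P_1 = 1/(1+e^{-1.3800}) = 0.7990
P_2 = 1/(1+e^{1.2285}) = 0.2264
P_3 = 1/(1+e^{0.4699}) = 0.3846
P_4 = 1/(1+e^{1.3200}) = 0.2108
E[score] = 0.7990 + 0.2264 + 0.3846 + 0.2108 = 1.6209

1.621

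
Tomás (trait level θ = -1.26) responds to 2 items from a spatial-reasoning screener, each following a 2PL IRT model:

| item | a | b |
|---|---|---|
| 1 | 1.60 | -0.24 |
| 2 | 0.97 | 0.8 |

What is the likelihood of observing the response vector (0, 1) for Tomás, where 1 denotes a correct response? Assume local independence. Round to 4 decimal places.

P(θ) = 1 / (1 + exp(−a(θ − b)))
P_1 = 1/(1+e^{1.6320}) = 0.1636
P_2 = 1/(1+e^{1.9982}) = 0.1194
L = (1−P_1) × P_2 = 0.8364 × 0.1194 = 0.09986

0.0999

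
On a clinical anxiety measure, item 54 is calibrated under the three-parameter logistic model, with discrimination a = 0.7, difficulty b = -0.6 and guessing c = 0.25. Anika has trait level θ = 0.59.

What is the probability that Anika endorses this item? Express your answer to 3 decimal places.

0.773

P(θ) = c + (1 − c) · 1 / (1 + exp(−a(θ − b)))
Exponent: 0.7 × (0.59 − (-0.6)) = 0.8330
1/(1 + e^{-0.8330}) = 0.6970
P = 0.25 + 0.75 × 0.6970 = 0.7727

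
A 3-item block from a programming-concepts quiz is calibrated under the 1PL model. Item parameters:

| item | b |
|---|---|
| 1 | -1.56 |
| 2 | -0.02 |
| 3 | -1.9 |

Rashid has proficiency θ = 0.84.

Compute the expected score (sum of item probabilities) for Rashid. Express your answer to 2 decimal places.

2.56

P(θ) = 1 / (1 + exp(−(θ − b)))
P_1 = 1/(1+e^{-2.4000}) = 0.9168
P_2 = 1/(1+e^{-0.8600}) = 0.7027
P_3 = 1/(1+e^{-2.7400}) = 0.9393
E[score] = 0.9168 + 0.7027 + 0.9393 = 2.5588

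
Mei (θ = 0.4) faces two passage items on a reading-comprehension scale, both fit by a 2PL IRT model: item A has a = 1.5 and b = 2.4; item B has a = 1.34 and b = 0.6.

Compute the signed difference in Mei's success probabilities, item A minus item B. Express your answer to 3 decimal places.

-0.386

P(θ) = 1 / (1 + exp(−a(θ − b)))
P_A = 0.0474
P_B = 0.4334
P_A − P_B = -0.3860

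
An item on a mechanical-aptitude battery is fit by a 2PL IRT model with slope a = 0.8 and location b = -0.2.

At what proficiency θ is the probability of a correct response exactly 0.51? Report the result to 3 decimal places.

-0.150

P(θ) = 1 / (1 + exp(−a(θ − b)))
logit = ln(0.5100/0.4900) = 0.0400
θ = b + logit/(a) = -0.2 + 0.0400/0.8000 = -0.1500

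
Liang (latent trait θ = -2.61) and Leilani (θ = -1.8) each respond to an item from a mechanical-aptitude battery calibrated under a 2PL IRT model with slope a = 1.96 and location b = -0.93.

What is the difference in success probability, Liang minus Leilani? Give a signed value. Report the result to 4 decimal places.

-0.1180

P(θ) = 1 / (1 + exp(−a(θ − b)))
P(Liang) = 0.0358  [exponent -3.2928]
P(Leilani) = 0.1538  [exponent -1.7052]
Difference = 0.0358 − 0.1538 = -0.1180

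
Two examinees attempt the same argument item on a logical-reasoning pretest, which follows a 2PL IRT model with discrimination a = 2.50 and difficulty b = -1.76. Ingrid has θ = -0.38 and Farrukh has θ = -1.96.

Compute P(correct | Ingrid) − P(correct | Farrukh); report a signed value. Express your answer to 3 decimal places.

P(θ) = 1 / (1 + exp(−a(θ − b)))
P(Ingrid) = 0.9692  [exponent 3.4500]
P(Farrukh) = 0.3775  [exponent -0.5000]
Difference = 0.9692 − 0.3775 = 0.5917

0.592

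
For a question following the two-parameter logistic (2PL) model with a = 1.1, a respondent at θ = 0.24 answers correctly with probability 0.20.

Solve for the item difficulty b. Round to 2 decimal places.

P(θ) = 1 / (1 + exp(−a(θ − b)))
logit(0.20) = ln(0.20/0.80) = -1.3863
b = θ − logit/(a) = 0.24 − (-1.3863)/1.1000 = 1.5003

1.50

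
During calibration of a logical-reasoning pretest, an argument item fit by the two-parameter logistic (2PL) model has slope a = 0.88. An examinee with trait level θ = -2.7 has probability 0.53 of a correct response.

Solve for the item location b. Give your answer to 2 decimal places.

-2.84

P(θ) = 1 / (1 + exp(−a(θ − b)))
logit(0.53) = ln(0.53/0.47) = 0.1201
b = θ − logit/(a) = -2.7 − 0.1201/0.8800 = -2.8365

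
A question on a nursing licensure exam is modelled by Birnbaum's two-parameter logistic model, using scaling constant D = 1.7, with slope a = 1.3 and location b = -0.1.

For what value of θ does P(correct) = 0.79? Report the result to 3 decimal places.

0.500

P(θ) = 1 / (1 + exp(−D·a(θ − b)))
logit = ln(0.7900/0.2100) = 1.3249
θ = b + logit/(1.7·a) = -0.1 + 1.3249/2.2100 = 0.4995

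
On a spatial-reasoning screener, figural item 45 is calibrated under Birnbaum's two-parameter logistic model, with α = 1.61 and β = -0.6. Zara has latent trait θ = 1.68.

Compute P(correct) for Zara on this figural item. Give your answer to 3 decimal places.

0.975

P(θ) = 1 / (1 + exp(−α(θ − β)))
Exponent: 1.61 × (1.68 − (-0.6)) = 3.6708
1/(1 + e^{-3.6708}) = 0.9752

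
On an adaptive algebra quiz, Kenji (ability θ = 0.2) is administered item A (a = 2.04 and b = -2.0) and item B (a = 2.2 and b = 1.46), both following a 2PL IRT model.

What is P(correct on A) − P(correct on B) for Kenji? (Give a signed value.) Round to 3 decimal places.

0.930

P(θ) = 1 / (1 + exp(−a(θ − b)))
P_A = 0.9889
P_B = 0.0589
P_A − P_B = 0.9300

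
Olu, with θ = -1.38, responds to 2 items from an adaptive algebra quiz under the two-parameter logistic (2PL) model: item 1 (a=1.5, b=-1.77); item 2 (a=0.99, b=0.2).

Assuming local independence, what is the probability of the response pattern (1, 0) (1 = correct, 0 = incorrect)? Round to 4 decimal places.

0.5311

P(θ) = 1 / (1 + exp(−a(θ − b)))
P_1 = 1/(1+e^{-0.5850}) = 0.6422
P_2 = 1/(1+e^{1.5642}) = 0.1730
L = P_1 × (1−P_2) = 0.6422 × 0.8270 = 0.53108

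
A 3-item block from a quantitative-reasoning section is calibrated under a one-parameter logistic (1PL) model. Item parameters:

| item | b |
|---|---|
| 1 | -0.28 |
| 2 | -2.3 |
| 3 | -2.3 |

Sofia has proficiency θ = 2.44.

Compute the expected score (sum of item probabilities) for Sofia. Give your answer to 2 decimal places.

2.92

P(θ) = 1 / (1 + exp(−(θ − b)))
P_1 = 1/(1+e^{-2.7200}) = 0.9382
P_2 = 1/(1+e^{-4.7400}) = 0.9913
P_3 = 1/(1+e^{-4.7400}) = 0.9913
E[score] = 0.9382 + 0.9913 + 0.9913 = 2.9209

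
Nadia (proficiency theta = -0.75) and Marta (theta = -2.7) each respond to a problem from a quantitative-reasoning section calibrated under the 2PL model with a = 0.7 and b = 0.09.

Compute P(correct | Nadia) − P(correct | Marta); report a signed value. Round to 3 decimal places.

P(theta) = 1 / (1 + exp(−a(theta − b)))
P(Nadia) = 0.3571  [exponent -0.5880]
P(Marta) = 0.1242  [exponent -1.9530]
Difference = 0.3571 − 0.1242 = 0.2329

0.233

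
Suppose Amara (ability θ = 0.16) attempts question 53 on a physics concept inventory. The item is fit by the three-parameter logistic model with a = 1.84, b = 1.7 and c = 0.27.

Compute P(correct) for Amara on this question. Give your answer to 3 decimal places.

P(θ) = c + (1 − c) · 1 / (1 + exp(−a(θ − b)))
Exponent: 1.84 × (0.16 − 1.7) = -2.8336
1/(1 + e^{2.8336}) = 0.0555
P = 0.27 + 0.73 × 0.0555 = 0.3105

0.311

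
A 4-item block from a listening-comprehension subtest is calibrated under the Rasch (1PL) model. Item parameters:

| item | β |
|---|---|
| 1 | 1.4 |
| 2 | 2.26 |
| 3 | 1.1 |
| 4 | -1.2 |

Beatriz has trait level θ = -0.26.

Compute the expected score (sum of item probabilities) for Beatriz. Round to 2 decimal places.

1.16

P(θ) = 1 / (1 + exp(−(θ − β)))
P_1 = 1/(1+e^{1.6600}) = 0.1598
P_2 = 1/(1+e^{2.5200}) = 0.0745
P_3 = 1/(1+e^{1.3600}) = 0.2042
P_4 = 1/(1+e^{-0.9400}) = 0.7191
E[score] = 0.1598 + 0.0745 + 0.2042 + 0.7191 = 1.1576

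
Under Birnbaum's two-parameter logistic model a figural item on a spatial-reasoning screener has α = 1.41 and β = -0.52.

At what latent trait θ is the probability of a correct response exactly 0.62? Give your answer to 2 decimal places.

P(θ) = 1 / (1 + exp(−α(θ − β)))
logit = ln(0.6200/0.3800) = 0.4895
θ = β + logit/(α) = -0.52 + 0.4895/1.4100 = -0.1728

-0.17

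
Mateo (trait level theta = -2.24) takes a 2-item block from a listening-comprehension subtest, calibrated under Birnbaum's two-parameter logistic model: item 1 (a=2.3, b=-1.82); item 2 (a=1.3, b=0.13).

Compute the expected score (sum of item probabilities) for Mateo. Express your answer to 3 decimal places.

P(theta) = 1 / (1 + exp(−a(theta − b)))
P_1 = 1/(1+e^{0.9660}) = 0.2757
P_2 = 1/(1+e^{3.0810}) = 0.0439
E[score] = 0.2757 + 0.0439 = 0.3196

0.320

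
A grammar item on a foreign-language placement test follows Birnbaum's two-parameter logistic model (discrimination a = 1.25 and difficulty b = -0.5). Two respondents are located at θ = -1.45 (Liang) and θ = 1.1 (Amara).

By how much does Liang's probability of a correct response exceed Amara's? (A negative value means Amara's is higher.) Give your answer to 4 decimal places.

P(θ) = 1 / (1 + exp(−a(θ − b)))
P(Liang) = 0.2337  [exponent -1.1875]
P(Amara) = 0.8808  [exponent 2.0000]
Difference = 0.2337 − 0.8808 = -0.6471

-0.6471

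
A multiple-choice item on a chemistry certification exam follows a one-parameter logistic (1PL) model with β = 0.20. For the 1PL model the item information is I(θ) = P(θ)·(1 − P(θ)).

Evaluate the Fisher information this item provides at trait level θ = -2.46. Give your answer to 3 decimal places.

0.061

P = 1/(1+e^{2.6600}) = 0.0654
P(1−P) = 0.0654 × 0.9346 = 0.0611
I = P(1−P) = 0.06110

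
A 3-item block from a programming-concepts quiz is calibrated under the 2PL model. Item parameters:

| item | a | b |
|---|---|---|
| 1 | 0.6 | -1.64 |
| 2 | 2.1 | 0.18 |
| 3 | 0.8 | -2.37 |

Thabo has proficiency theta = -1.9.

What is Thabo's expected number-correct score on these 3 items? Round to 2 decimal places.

1.07

P(theta) = 1 / (1 + exp(−a(theta − b)))
P_1 = 1/(1+e^{0.1560}) = 0.4611
P_2 = 1/(1+e^{4.3680}) = 0.0125
P_3 = 1/(1+e^{-0.3760}) = 0.5929
E[score] = 0.4611 + 0.0125 + 0.5929 = 1.0665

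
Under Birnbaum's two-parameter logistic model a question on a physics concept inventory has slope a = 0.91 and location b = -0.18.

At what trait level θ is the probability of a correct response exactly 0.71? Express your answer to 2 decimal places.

P(θ) = 1 / (1 + exp(−a(θ − b)))
logit = ln(0.7100/0.2900) = 0.8954
θ = b + logit/(a) = -0.18 + 0.8954/0.9100 = 0.8039

0.80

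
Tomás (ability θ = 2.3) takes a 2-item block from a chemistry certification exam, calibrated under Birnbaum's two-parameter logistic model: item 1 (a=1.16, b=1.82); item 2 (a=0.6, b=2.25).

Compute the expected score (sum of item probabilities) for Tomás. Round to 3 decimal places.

P(θ) = 1 / (1 + exp(−a(θ − b)))
P_1 = 1/(1+e^{-0.5568}) = 0.6357
P_2 = 1/(1+e^{-0.0300}) = 0.5075
E[score] = 0.6357 + 0.5075 = 1.1432

1.143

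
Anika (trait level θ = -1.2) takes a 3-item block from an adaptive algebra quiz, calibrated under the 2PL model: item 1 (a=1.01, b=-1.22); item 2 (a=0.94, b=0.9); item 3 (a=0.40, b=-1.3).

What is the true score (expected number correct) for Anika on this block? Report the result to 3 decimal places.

P(θ) = 1 / (1 + exp(−a(θ − b)))
P_1 = 1/(1+e^{-0.0202}) = 0.5050
P_2 = 1/(1+e^{1.9740}) = 0.1220
P_3 = 1/(1+e^{-0.0400}) = 0.5100
E[score] = 0.5050 + 0.1220 + 0.5100 = 1.1370

1.137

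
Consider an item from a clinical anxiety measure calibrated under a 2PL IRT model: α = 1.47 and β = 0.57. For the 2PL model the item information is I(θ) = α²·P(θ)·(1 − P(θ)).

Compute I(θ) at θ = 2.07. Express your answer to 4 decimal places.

0.1933

P = 1/(1+e^{-2.2050}) = 0.9007
P(1−P) = 0.9007 × 0.0993 = 0.0894
I = α² × P(1−P) = 1.47² × 0.0894 = 0.19327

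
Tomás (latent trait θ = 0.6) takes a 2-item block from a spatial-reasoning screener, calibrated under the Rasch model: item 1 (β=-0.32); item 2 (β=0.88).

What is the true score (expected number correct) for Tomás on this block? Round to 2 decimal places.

1.15

P(θ) = 1 / (1 + exp(−(θ − β)))
P_1 = 1/(1+e^{-0.9200}) = 0.7150
P_2 = 1/(1+e^{0.2800}) = 0.4305
E[score] = 0.7150 + 0.4305 = 1.1455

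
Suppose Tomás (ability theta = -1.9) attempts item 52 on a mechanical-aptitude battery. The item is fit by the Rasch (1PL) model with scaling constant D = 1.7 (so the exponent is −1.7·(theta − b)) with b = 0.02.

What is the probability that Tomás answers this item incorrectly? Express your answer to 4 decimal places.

0.9632

P(theta) = 1 / (1 + exp(−D·(theta − b)))
Exponent: 1.7 × (-1.9 − 0.02) = -3.2640
1/(1 + e^{3.2640}) = 0.0368
P = 0.0368
P(incorrect) = 1 − 0.0368 = 0.9632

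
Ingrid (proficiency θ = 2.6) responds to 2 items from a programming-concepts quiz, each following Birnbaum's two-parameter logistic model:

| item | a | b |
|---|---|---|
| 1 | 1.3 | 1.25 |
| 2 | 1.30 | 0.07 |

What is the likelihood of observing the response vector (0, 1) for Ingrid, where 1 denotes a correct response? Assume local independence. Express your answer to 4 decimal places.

P(θ) = 1 / (1 + exp(−a(θ − b)))
P_1 = 1/(1+e^{-1.7550}) = 0.8526
P_2 = 1/(1+e^{-3.2890}) = 0.9640
L = (1−P_1) × P_2 = 0.1474 × 0.9640 = 0.14212

0.1421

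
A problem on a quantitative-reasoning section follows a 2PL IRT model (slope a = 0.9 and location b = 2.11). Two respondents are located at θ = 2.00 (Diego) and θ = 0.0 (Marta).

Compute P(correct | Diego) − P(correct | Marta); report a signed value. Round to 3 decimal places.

0.345

P(θ) = 1 / (1 + exp(−a(θ − b)))
P(Diego) = 0.4753  [exponent -0.0990]
P(Marta) = 0.1302  [exponent -1.8990]
Difference = 0.4753 − 0.1302 = 0.3450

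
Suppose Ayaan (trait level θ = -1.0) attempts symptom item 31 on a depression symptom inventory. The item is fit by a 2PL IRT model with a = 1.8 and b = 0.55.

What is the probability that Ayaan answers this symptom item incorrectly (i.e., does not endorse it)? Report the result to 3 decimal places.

P(θ) = 1 / (1 + exp(−a(θ − b)))
Exponent: 1.8 × (-1.0 − 0.55) = -2.7900
1/(1 + e^{2.7900}) = 0.0579
P(incorrect) = 1 − 0.0579 = 0.9421

0.942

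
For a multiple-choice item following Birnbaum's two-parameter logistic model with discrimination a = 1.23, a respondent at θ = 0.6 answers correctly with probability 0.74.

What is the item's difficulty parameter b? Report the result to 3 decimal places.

P(θ) = 1 / (1 + exp(−a(θ − b)))
logit(0.74) = ln(0.74/0.26) = 1.0460
b = θ − logit/(a) = 0.6 − 1.0460/1.2300 = -0.2504

-0.250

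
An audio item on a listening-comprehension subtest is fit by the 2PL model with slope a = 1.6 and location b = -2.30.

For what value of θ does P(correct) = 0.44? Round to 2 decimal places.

P(θ) = 1 / (1 + exp(−a(θ − b)))
logit = ln(0.4400/0.5600) = -0.2412
θ = b + logit/(a) = -2.30 + (-0.2412)/1.6000 = -2.4507

-2.45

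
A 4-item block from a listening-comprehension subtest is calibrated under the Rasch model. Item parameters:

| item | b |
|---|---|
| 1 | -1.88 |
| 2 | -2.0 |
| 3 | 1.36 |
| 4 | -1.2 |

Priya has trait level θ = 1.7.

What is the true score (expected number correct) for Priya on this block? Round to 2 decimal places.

3.48

P(θ) = 1 / (1 + exp(−(θ − b)))
P_1 = 1/(1+e^{-3.5800}) = 0.9729
P_2 = 1/(1+e^{-3.7000}) = 0.9759
P_3 = 1/(1+e^{-0.3400}) = 0.5842
P_4 = 1/(1+e^{-2.9000}) = 0.9478
E[score] = 0.9729 + 0.9759 + 0.5842 + 0.9478 = 3.4808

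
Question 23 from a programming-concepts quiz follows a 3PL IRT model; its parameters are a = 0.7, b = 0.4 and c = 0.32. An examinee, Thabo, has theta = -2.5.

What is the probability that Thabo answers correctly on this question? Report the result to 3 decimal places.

0.399

P(theta) = c + (1 − c) · 1 / (1 + exp(−a(theta − b)))
Exponent: 0.7 × (-2.5 − 0.4) = -2.0300
1/(1 + e^{2.0300}) = 0.1161
P = 0.32 + 0.68 × 0.1161 = 0.3989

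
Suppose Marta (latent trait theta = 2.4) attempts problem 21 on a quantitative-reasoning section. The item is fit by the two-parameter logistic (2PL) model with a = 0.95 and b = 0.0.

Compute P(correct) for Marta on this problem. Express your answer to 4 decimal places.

0.9072

P(theta) = 1 / (1 + exp(−a(theta − b)))
Exponent: 0.95 × (2.4 − 0.0) = 2.2800
1/(1 + e^{-2.2800}) = 0.9072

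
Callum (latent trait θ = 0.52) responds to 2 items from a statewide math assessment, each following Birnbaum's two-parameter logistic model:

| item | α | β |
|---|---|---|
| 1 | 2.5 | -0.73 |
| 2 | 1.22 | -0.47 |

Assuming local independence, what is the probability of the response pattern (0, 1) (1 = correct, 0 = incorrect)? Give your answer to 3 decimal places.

P(θ) = 1 / (1 + exp(−α(θ − β)))
P_1 = 1/(1+e^{-3.1250}) = 0.9579
P_2 = 1/(1+e^{-1.2078}) = 0.7699
L = (1−P_1) × P_2 = 0.0421 × 0.7699 = 0.03240

0.032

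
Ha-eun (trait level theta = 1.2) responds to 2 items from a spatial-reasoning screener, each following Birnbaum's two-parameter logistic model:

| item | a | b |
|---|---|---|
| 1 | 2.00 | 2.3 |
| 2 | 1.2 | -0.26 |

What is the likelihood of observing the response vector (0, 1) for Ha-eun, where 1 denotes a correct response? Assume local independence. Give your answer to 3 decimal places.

0.767

P(theta) = 1 / (1 + exp(−a(theta − b)))
P_1 = 1/(1+e^{2.2000}) = 0.0998
P_2 = 1/(1+e^{-1.7520}) = 0.8522
L = (1−P_1) × P_2 = 0.9002 × 0.8522 = 0.76720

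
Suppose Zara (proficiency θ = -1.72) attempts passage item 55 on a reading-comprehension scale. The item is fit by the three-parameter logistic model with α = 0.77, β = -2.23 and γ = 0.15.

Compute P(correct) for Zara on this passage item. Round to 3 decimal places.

P(θ) = γ + (1 − γ) · 1 / (1 + exp(−α(θ − β)))
Exponent: 0.77 × (-1.72 − (-2.23)) = 0.3927
1/(1 + e^{-0.3927}) = 0.5969
P = 0.15 + 0.85 × 0.5969 = 0.6574

0.657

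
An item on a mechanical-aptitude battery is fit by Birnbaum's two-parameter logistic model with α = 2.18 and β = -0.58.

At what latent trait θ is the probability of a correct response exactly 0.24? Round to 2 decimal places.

P(θ) = 1 / (1 + exp(−α(θ − β)))
logit = ln(0.2400/0.7600) = -1.1527
θ = β + logit/(α) = -0.58 + (-1.1527)/2.1800 = -1.1088

-1.11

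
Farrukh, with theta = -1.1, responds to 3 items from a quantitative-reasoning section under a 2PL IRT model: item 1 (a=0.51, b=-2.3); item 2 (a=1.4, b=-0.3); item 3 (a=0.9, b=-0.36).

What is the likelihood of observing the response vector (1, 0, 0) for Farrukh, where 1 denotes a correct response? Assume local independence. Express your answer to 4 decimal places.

0.3230

P(theta) = 1 / (1 + exp(−a(theta − b)))
P_1 = 1/(1+e^{-0.6120}) = 0.6484
P_2 = 1/(1+e^{1.1200}) = 0.2460
P_3 = 1/(1+e^{0.6660}) = 0.3394
L = P_1 × (1−P_2) × (1−P_3) = 0.6484 × 0.7540 × 0.6606 = 0.32296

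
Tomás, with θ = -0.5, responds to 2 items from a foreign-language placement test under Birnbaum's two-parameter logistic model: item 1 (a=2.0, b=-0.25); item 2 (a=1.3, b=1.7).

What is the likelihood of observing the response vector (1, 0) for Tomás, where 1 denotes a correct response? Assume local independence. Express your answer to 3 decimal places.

P(θ) = 1 / (1 + exp(−a(θ − b)))
P_1 = 1/(1+e^{0.5000}) = 0.3775
P_2 = 1/(1+e^{2.8600}) = 0.0542
L = P_1 × (1−P_2) = 0.3775 × 0.9458 = 0.35709

0.357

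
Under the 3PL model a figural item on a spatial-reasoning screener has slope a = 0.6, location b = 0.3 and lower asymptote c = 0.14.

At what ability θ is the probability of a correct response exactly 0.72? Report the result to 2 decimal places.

P(θ) = c + (1 − c) · 1 / (1 + exp(−a(θ − b)))
Remove guessing floor: (0.72 − 0.14)/(1 − 0.14) = 0.6744
logit = ln(0.6744/0.3256) = 0.7282
θ = b + logit/(a) = 0.3 + 0.7282/0.6000 = 1.5137

1.51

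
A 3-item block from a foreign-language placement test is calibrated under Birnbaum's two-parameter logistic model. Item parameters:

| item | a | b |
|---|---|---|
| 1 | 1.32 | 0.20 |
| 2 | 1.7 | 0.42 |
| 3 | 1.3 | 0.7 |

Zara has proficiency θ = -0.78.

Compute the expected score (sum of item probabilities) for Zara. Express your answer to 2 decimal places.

P(θ) = 1 / (1 + exp(−a(θ − b)))
P_1 = 1/(1+e^{1.2936}) = 0.2152
P_2 = 1/(1+e^{2.0400}) = 0.1151
P_3 = 1/(1+e^{1.9240}) = 0.1274
E[score] = 0.2152 + 0.1151 + 0.1274 = 0.4577

0.46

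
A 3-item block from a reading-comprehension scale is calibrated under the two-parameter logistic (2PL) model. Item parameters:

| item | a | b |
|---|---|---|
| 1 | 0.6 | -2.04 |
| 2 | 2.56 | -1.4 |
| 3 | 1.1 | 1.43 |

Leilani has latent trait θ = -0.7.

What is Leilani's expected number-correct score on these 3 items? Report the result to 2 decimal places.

P(θ) = 1 / (1 + exp(−a(θ − b)))
P_1 = 1/(1+e^{-0.8040}) = 0.6908
P_2 = 1/(1+e^{-1.7920}) = 0.8572
P_3 = 1/(1+e^{2.3430}) = 0.0876
E[score] = 0.6908 + 0.8572 + 0.0876 = 1.6356

1.64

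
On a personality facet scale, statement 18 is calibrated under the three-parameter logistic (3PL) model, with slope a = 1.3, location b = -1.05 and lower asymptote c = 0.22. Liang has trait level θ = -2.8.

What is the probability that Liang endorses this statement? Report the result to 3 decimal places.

P(θ) = c + (1 − c) · 1 / (1 + exp(−a(θ − b)))
Exponent: 1.3 × (-2.8 − (-1.05)) = -2.2750
1/(1 + e^{2.2750}) = 0.0932
P = 0.22 + 0.78 × 0.0932 = 0.2927

0.293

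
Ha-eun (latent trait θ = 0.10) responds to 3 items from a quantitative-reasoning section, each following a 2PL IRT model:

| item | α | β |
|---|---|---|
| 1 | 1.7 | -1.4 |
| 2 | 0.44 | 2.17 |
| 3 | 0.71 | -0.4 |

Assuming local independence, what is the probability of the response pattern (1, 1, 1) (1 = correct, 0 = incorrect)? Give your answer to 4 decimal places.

0.1564

P(θ) = 1 / (1 + exp(−α(θ − β)))
P_1 = 1/(1+e^{-2.5500}) = 0.9276
P_2 = 1/(1+e^{0.9108}) = 0.2868
P_3 = 1/(1+e^{-0.3550}) = 0.5878
L = P_1 × P_2 × P_3 = 0.9276 × 0.2868 × 0.5878 = 0.15640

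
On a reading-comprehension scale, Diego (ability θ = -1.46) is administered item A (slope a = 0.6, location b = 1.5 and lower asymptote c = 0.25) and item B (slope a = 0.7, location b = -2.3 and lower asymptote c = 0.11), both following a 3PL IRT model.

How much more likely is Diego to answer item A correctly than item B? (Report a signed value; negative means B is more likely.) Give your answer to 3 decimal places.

P(θ) = c + (1 − c) · 1 / (1 + exp(−a(θ − b)))
P_A = 0.3586
P_B = 0.6822
P_A − P_B = -0.3236

-0.324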